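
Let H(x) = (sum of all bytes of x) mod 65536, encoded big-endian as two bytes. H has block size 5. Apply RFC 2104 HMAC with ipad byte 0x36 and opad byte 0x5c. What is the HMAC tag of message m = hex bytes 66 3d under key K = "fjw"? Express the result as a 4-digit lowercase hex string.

Key "fjw" = 66 6a 77 is 3 bytes ≤ B = 5; zero-pad to 5 bytes: K' = 66 6a 77 00 00.
K' ⊕ ipad = 50 5c 41 36 36.  K' ⊕ opad = 3a 36 2b 5c 5c.
Inner input = (K'⊕ipad) ∥ m = 50 5c 41 36 36 ∥ 66 3d.
Inner hash: sum = 80+92+65+54+54+102+61 = 508 → 01 fc.
Outer input = (K'⊕opad) ∥ inner = 3a 36 2b 5c 5c ∥ 01 fc.
Outer hash (tag): sum = 58+54+43+92+92+1+252 = 592 → 02 50.

0250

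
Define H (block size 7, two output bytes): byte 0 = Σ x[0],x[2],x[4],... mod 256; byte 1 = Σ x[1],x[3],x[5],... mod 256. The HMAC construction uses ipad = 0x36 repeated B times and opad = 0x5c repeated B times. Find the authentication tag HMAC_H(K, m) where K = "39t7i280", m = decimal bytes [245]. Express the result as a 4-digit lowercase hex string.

Key "39t7i280" = 33 39 74 37 69 32 38 30 is 8 bytes > B = 7, so hash it first: H(key) = 48 d2, then zero-pad to 7 bytes: K' = 48 d2 00 00 00 00 00.
K' ⊕ ipad = 7e e4 36 36 36 36 36.  K' ⊕ opad = 14 8e 5c 5c 5c 5c 5c.
Inner input = (K'⊕ipad) ∥ m = 7e e4 36 36 36 36 36 ∥ f5.
Inner hash: even-index sum = 288 mod 256 = 32; odd-index sum = 581 mod 256 = 69 → 20 45.
Outer input = (K'⊕opad) ∥ inner = 14 8e 5c 5c 5c 5c 5c ∥ 20 45.
Outer hash (tag): even-index sum = 365 mod 256 = 109; odd-index sum = 358 mod 256 = 102 → 6d 66.

6d66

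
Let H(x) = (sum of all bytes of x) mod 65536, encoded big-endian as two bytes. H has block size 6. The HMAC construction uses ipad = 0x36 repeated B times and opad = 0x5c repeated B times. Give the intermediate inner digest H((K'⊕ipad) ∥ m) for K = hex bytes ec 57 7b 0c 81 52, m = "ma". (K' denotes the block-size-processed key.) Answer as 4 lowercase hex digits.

03ab

Key hex bytes ec 57 7b 0c 81 52 is exactly B = 6 bytes: K' = ec 57 7b 0c 81 52.
K' ⊕ ipad = da 61 4d 3a b7 64.
Inner input = da 61 4d 3a b7 64 ∥ 6d 61.
Inner hash: sum = 218+97+77+58+183+100+109+97 = 939 → 03 ab.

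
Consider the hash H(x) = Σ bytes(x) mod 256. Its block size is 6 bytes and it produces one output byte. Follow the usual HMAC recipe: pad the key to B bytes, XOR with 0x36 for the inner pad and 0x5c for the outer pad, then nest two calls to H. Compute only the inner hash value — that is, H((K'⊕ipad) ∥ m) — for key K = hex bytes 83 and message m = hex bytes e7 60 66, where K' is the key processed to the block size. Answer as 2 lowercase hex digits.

Key hex bytes 83 is 1 byte ≤ B = 6; zero-pad to 6 bytes: K' = 83 00 00 00 00 00.
K' ⊕ ipad = b5 36 36 36 36 36.
Inner input = b5 36 36 36 36 36 ∥ e7 60 66.
Inner hash: sum = 181+54+54+54+54+54+231+96+102 = 880; mod 256 = 112 → 70.

70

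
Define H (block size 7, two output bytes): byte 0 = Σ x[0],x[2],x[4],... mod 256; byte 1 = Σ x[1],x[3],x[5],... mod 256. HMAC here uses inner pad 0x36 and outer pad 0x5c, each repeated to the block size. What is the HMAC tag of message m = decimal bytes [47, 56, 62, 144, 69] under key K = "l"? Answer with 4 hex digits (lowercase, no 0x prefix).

Key "l" = 6c is 1 byte ≤ B = 7; zero-pad to 7 bytes: K' = 6c 00 00 00 00 00 00.
K' ⊕ ipad = 5a 36 36 36 36 36 36.  K' ⊕ opad = 30 5c 5c 5c 5c 5c 5c.
Inner input = (K'⊕ipad) ∥ m = 5a 36 36 36 36 36 36 ∥ 2f 38 3e 90 45.
Inner hash: even-index sum = 452 mod 256 = 196; odd-index sum = 340 mod 256 = 84 → c4 54.
Outer input = (K'⊕opad) ∥ inner = 30 5c 5c 5c 5c 5c 5c ∥ c4 54.
Outer hash (tag): even-index sum = 408 mod 256 = 152; odd-index sum = 472 mod 256 = 216 → 98 d8.

98d8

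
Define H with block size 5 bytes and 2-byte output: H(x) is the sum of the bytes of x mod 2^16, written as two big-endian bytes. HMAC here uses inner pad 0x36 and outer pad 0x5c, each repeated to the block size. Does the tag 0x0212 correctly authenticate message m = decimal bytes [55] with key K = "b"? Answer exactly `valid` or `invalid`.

Key "b" = 62 is 1 byte ≤ B = 5; zero-pad to 5 bytes: K' = 62 00 00 00 00.
K' ⊕ ipad = 54 36 36 36 36; K' ⊕ opad = 3e 5c 5c 5c 5c.
Inner hash: sum = 84+54+54+54+54+55 = 355 → 01 63.
Outer hash (recomputed tag): sum = 62+92+92+92+92+1+99 = 530 → 02 12.
Recomputed tag = 0212; claimed = 0212 → match.

valid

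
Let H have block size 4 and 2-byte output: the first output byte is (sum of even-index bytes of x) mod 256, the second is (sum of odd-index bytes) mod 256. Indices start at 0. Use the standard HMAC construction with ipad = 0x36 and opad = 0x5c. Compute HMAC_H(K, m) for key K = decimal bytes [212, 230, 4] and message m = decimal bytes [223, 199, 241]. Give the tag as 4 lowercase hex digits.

Key decimal bytes [212, 230, 4] = d4 e6 04 is 3 bytes ≤ B = 4; zero-pad to 4 bytes: K' = d4 e6 04 00.
K' ⊕ ipad = e2 d0 32 36.  K' ⊕ opad = 88 ba 58 5c.
Inner input = (K'⊕ipad) ∥ m = e2 d0 32 36 ∥ df c7 f1.
Inner hash: even-index sum = 740 mod 256 = 228; odd-index sum = 461 mod 256 = 205 → e4 cd.
Outer input = (K'⊕opad) ∥ inner = 88 ba 58 5c ∥ e4 cd.
Outer hash (tag): even-index sum = 452 mod 256 = 196; odd-index sum = 483 mod 256 = 227 → c4 e3.

c4e3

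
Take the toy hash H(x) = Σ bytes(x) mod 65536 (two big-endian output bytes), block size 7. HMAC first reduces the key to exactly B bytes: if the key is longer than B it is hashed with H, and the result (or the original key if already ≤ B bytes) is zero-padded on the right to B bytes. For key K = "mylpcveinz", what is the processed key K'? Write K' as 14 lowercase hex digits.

04510000000000

|K| = 10 > B = 7, so first hash the key.
H(K): sum = 109+121+108+112+99+118+101+105+110+122 = 1105 → 04 51.
Zero-pad H(K) = 04 51 to 7 bytes: K' = 04 51 00 00 00 00 00.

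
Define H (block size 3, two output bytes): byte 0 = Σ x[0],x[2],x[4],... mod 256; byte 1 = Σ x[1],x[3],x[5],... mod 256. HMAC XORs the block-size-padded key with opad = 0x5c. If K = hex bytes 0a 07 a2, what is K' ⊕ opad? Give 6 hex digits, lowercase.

565bfe

Key hex bytes 0a 07 a2 is exactly B = 3 bytes: K' = 0a 07 a2.
XOR each byte with 0x5c: 0a⊕5c=56, 07⊕5c=5b, a2⊕5c=fe.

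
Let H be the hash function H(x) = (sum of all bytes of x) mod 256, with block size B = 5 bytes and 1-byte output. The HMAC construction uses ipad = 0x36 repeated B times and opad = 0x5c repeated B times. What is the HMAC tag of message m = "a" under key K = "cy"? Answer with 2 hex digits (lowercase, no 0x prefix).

Key "cy" = 63 79 is 2 bytes ≤ B = 5; zero-pad to 5 bytes: K' = 63 79 00 00 00.
K' ⊕ ipad = 55 4f 36 36 36.  K' ⊕ opad = 3f 25 5c 5c 5c.
Inner input = (K'⊕ipad) ∥ m = 55 4f 36 36 36 ∥ 61.
Inner hash: sum = 85+79+54+54+54+97 = 423; mod 256 = 167 → a7.
Outer input = (K'⊕opad) ∥ inner = 3f 25 5c 5c 5c ∥ a7.
Outer hash (tag): sum = 63+37+92+92+92+167 = 543; mod 256 = 31 → 1f.

1f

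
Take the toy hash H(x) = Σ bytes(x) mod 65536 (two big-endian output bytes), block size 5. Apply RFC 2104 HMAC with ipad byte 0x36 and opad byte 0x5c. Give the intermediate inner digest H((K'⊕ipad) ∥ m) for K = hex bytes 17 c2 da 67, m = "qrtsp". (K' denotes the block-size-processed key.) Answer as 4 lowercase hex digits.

Key hex bytes 17 c2 da 67 is 4 bytes ≤ B = 5; zero-pad to 5 bytes: K' = 17 c2 da 67 00.
K' ⊕ ipad = 21 f4 ec 51 36.
Inner input = 21 f4 ec 51 36 ∥ 71 72 74 73 70.
Inner hash: sum = 33+244+236+81+54+113+114+116+115+112 = 1218 → 04 c2.

04c2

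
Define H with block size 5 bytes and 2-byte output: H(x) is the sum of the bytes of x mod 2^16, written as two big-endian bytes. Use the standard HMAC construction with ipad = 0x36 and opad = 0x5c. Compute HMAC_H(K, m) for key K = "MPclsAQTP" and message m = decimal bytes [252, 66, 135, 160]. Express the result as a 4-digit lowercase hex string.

Key "MPclsAQTP" = 4d 50 63 6c 73 41 51 54 50 is 9 bytes > B = 5, so hash it first: H(key) = 03 15, then zero-pad to 5 bytes: K' = 03 15 00 00 00.
K' ⊕ ipad = 35 23 36 36 36.  K' ⊕ opad = 5f 49 5c 5c 5c.
Inner input = (K'⊕ipad) ∥ m = 35 23 36 36 36 ∥ fc 42 87 a0.
Inner hash: sum = 53+35+54+54+54+252+66+135+160 = 863 → 03 5f.
Outer input = (K'⊕opad) ∥ inner = 5f 49 5c 5c 5c ∥ 03 5f.
Outer hash (tag): sum = 95+73+92+92+92+3+95 = 542 → 02 1e.

021e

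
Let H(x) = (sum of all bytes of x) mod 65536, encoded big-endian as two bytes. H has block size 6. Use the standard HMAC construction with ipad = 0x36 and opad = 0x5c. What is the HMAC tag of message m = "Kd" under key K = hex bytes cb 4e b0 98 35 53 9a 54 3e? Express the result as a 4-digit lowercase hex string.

02ee

Key hex bytes cb 4e b0 98 35 53 9a 54 3e is 9 bytes > B = 6, so hash it first: H(key) = 04 15, then zero-pad to 6 bytes: K' = 04 15 00 00 00 00.
K' ⊕ ipad = 32 23 36 36 36 36.  K' ⊕ opad = 58 49 5c 5c 5c 5c.
Inner input = (K'⊕ipad) ∥ m = 32 23 36 36 36 36 ∥ 4b 64.
Inner hash: sum = 50+35+54+54+54+54+75+100 = 476 → 01 dc.
Outer input = (K'⊕opad) ∥ inner = 58 49 5c 5c 5c 5c ∥ 01 dc.
Outer hash (tag): sum = 88+73+92+92+92+92+1+220 = 750 → 02 ee.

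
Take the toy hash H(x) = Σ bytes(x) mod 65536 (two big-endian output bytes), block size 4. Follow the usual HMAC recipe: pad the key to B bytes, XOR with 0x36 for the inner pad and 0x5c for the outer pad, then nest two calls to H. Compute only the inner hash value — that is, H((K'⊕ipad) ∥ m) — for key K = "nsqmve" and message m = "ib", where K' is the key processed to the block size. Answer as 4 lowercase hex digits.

0217

Key "nsqmve" = 6e 73 71 6d 76 65 is 6 bytes > B = 4, so hash it first: H(key) = 02 9a, then zero-pad to 4 bytes: K' = 02 9a 00 00.
K' ⊕ ipad = 34 ac 36 36.
Inner input = 34 ac 36 36 ∥ 69 62.
Inner hash: sum = 52+172+54+54+105+98 = 535 → 02 17.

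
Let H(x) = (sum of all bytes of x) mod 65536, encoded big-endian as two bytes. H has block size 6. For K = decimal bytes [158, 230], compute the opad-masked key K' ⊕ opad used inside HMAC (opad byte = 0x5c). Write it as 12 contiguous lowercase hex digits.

c2ba5c5c5c5c

Key decimal bytes [158, 230] = 9e e6 is 2 bytes ≤ B = 6; zero-pad to 6 bytes: K' = 9e e6 00 00 00 00.
XOR each byte with 0x5c: 9e⊕5c=c2, e6⊕5c=ba, 00⊕5c=5c, 00⊕5c=5c, 00⊕5c=5c, 00⊕5c=5c.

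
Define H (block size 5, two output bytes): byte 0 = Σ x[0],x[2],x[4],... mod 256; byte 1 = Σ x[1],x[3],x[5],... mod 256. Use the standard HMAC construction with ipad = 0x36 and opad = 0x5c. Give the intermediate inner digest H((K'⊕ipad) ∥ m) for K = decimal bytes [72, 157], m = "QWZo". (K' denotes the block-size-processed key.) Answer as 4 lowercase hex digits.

b08c

Key decimal bytes [72, 157] = 48 9d is 2 bytes ≤ B = 5; zero-pad to 5 bytes: K' = 48 9d 00 00 00.
K' ⊕ ipad = 7e ab 36 36 36.
Inner input = 7e ab 36 36 36 ∥ 51 57 5a 6f.
Inner hash: even-index sum = 432 mod 256 = 176; odd-index sum = 396 mod 256 = 140 → b0 8c.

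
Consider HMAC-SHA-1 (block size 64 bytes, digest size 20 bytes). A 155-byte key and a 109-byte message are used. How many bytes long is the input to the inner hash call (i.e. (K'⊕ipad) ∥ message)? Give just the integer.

173

Key is 155 > 64 bytes, so it is hashed to 20 bytes then zero-padded to 64: |K'| = 64.
Inner input = (K'⊕ipad) ∥ m → 64 + 109 = 173 bytes.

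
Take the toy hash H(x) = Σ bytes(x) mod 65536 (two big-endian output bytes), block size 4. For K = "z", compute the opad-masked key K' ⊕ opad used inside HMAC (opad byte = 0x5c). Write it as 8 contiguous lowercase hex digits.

Key "z" = 7a is 1 byte ≤ B = 4; zero-pad to 4 bytes: K' = 7a 00 00 00.
XOR each byte with 0x5c: 7a⊕5c=26, 00⊕5c=5c, 00⊕5c=5c, 00⊕5c=5c.

265c5c5c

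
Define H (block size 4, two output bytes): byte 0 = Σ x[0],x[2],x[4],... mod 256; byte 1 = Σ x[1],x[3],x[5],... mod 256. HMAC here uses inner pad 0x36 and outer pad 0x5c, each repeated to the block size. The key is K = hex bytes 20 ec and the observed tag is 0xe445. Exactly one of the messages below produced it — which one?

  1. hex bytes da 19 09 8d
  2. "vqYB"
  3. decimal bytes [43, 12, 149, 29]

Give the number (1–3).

3

Key hex bytes 20 ec is 2 bytes ≤ B = 4; zero-pad to 4 bytes: K' = 20 ec 00 00.
K' ⊕ ipad = 16 da 36 36; K' ⊕ opad = 7c b0 5c 5c.
m1: inner = H(16 da 36 36 da 19 09 8d) = 2f b6; tag = H(7c b0 5c 5c 2f b6) = 07c2
m2: inner = H(16 da 36 36 76 71 59 42) = 1b c3; tag = H(7c b0 5c 5c 1b c3) = f3cf
m3: inner = H(16 da 36 36 2b 0c 95 1d) = 0c 39; tag = H(7c b0 5c 5c 0c 39) = e445 ← matches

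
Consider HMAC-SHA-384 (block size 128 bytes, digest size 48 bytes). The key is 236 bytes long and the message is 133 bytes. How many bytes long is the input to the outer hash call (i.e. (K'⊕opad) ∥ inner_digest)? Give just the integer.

176

Key is 236 > 128 bytes, so it is hashed to 48 bytes then zero-padded to 128: |K'| = 128.
Outer input = (K'⊕opad) ∥ H(inner) → 128 + 48 = 176 bytes.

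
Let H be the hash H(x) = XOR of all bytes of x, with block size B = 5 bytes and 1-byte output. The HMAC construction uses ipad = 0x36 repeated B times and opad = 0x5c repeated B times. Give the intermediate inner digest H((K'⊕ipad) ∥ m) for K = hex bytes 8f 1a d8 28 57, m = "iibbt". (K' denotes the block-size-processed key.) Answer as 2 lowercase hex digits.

70

Key hex bytes 8f 1a d8 28 57 is exactly B = 5 bytes: K' = 8f 1a d8 28 57.
K' ⊕ ipad = b9 2c ee 1e 61.
Inner input = b9 2c ee 1e 61 ∥ 69 69 62 62 74.
Inner hash: XOR b9⊕2c⊕ee⊕1e⊕61⊕69⊕69⊕62⊕62⊕74 = 70.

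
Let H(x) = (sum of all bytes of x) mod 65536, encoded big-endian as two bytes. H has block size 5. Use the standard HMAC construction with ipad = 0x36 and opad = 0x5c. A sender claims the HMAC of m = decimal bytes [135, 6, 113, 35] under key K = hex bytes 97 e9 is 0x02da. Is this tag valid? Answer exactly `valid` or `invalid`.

Key hex bytes 97 e9 is 2 bytes ≤ B = 5; zero-pad to 5 bytes: K' = 97 e9 00 00 00.
K' ⊕ ipad = a1 df 36 36 36; K' ⊕ opad = cb b5 5c 5c 5c.
Inner hash: sum = 161+223+54+54+54+135+6+113+35 = 835 → 03 43.
Outer hash (recomputed tag): sum = 203+181+92+92+92+3+67 = 730 → 02 da.
Recomputed tag = 02da; claimed = 02da → match.

valid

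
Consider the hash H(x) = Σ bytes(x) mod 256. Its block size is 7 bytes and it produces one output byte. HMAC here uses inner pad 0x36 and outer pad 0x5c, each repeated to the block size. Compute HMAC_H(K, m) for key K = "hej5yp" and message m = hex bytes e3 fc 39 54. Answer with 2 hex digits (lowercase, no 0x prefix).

00

Key "hej5yp" = 68 65 6a 35 79 70 is 6 bytes ≤ B = 7; zero-pad to 7 bytes: K' = 68 65 6a 35 79 70 00.
K' ⊕ ipad = 5e 53 5c 03 4f 46 36.  K' ⊕ opad = 34 39 36 69 25 2c 5c.
Inner input = (K'⊕ipad) ∥ m = 5e 53 5c 03 4f 46 36 ∥ e3 fc 39 54.
Inner hash: sum = 94+83+92+3+79+70+54+227+252+57+84 = 1095; mod 256 = 71 → 47.
Outer input = (K'⊕opad) ∥ inner = 34 39 36 69 25 2c 5c ∥ 47.
Outer hash (tag): sum = 52+57+54+105+37+44+92+71 = 512; mod 256 = 0 → 00.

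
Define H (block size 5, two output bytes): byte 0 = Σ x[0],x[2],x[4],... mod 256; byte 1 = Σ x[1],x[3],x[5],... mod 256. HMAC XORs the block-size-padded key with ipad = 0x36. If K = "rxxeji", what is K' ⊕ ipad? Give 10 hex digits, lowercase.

6270363636

Key "rxxeji" = 72 78 78 65 6a 69 is 6 bytes > B = 5, so hash it first: H(key) = 54 46, then zero-pad to 5 bytes: K' = 54 46 00 00 00.
XOR each byte with 0x36: 54⊕36=62, 46⊕36=70, 00⊕36=36, 00⊕36=36, 00⊕36=36.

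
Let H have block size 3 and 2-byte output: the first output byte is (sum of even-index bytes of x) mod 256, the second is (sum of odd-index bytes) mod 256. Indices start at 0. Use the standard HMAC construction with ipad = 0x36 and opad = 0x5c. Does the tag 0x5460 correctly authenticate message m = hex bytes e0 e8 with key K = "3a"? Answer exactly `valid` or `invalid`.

invalid

Key "3a" = 33 61 is 2 bytes ≤ B = 3; zero-pad to 3 bytes: K' = 33 61 00.
K' ⊕ ipad = 05 57 36; K' ⊕ opad = 6f 3d 5c.
Inner hash: even-index sum = 291 mod 256 = 35; odd-index sum = 311 mod 256 = 55 → 23 37.
Outer hash (recomputed tag): even-index sum = 258 mod 256 = 2; odd-index sum = 96 mod 256 = 96 → 02 60.
Recomputed tag = 0260; claimed = 5460 → mismatch.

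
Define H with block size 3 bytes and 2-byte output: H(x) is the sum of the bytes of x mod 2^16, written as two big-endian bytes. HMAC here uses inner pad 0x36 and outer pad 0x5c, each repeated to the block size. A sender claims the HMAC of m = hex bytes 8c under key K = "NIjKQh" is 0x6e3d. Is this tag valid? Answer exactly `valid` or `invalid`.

Key "NIjKQh" = 4e 49 6a 4b 51 68 is 6 bytes > B = 3, so hash it first: H(key) = 02 05, then zero-pad to 3 bytes: K' = 02 05 00.
K' ⊕ ipad = 34 33 36; K' ⊕ opad = 5e 59 5c.
Inner hash: sum = 52+51+54+140 = 297 → 01 29.
Outer hash (recomputed tag): sum = 94+89+92+1+41 = 317 → 01 3d.
Recomputed tag = 013d; claimed = 6e3d → mismatch.

invalid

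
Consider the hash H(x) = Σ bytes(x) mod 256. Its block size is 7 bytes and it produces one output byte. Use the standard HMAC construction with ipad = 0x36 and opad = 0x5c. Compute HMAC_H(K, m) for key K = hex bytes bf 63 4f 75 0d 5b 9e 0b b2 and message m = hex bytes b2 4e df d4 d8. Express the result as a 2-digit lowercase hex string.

Key hex bytes bf 63 4f 75 0d 5b 9e 0b b2 is 9 bytes > B = 7, so hash it first: H(key) = a9, then zero-pad to 7 bytes: K' = a9 00 00 00 00 00 00.
K' ⊕ ipad = 9f 36 36 36 36 36 36.  K' ⊕ opad = f5 5c 5c 5c 5c 5c 5c.
Inner input = (K'⊕ipad) ∥ m = 9f 36 36 36 36 36 36 ∥ b2 4e df d4 d8.
Inner hash: sum = 159+54+54+54+54+54+54+178+78+223+212+216 = 1390; mod 256 = 110 → 6e.
Outer input = (K'⊕opad) ∥ inner = f5 5c 5c 5c 5c 5c 5c ∥ 6e.
Outer hash (tag): sum = 245+92+92+92+92+92+92+110 = 907; mod 256 = 139 → 8b.

8b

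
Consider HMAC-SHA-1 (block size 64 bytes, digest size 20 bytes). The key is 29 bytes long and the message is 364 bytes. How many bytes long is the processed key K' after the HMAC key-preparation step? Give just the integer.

Key is 29 ≤ 64 bytes, zero-padded: |K'| = 64.

64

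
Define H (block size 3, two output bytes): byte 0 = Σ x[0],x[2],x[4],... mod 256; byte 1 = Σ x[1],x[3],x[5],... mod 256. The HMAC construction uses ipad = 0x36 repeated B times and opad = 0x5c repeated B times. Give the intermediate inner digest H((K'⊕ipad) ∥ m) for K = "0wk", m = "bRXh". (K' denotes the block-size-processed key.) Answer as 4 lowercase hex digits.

1dfb

Key "0wk" = 30 77 6b is exactly B = 3 bytes: K' = 30 77 6b.
K' ⊕ ipad = 06 41 5d.
Inner input = 06 41 5d ∥ 62 52 58 68.
Inner hash: even-index sum = 285 mod 256 = 29; odd-index sum = 251 mod 256 = 251 → 1d fb.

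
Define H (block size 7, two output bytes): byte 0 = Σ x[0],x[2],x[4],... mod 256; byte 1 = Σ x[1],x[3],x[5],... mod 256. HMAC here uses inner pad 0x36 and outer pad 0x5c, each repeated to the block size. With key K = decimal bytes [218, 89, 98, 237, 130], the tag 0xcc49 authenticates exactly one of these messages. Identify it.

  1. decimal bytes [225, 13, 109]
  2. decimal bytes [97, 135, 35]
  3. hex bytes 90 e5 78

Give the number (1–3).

Key decimal bytes [218, 89, 98, 237, 130] = da 59 62 ed 82 is 5 bytes ≤ B = 7; zero-pad to 7 bytes: K' = da 59 62 ed 82 00 00.
K' ⊕ ipad = ec 6f 54 db b4 36 36; K' ⊕ opad = 86 05 3e b1 de 5c 5c.
m1: inner = H(ec 6f 54 db b4 36 36 e1 0d 6d) = 37 ce; tag = H(86 05 3e b1 de 5c 5c 37 ce) = cc49 ← matches
m2: inner = H(ec 6f 54 db b4 36 36 61 87 23) = b1 04; tag = H(86 05 3e b1 de 5c 5c b1 04) = 02c3
m3: inner = H(ec 6f 54 db b4 36 36 90 e5 78) = 0f 88; tag = H(86 05 3e b1 de 5c 5c 0f 88) = 8621

1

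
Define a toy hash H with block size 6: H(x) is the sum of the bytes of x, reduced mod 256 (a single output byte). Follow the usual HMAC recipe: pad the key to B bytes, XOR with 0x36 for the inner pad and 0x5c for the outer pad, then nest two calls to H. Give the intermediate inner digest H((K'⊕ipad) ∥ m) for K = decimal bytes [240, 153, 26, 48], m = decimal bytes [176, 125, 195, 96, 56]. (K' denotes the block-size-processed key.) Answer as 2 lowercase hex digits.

9b

Key decimal bytes [240, 153, 26, 48] = f0 99 1a 30 is 4 bytes ≤ B = 6; zero-pad to 6 bytes: K' = f0 99 1a 30 00 00.
K' ⊕ ipad = c6 af 2c 06 36 36.
Inner input = c6 af 2c 06 36 36 ∥ b0 7d c3 60 38.
Inner hash: sum = 198+175+44+6+54+54+176+125+195+96+56 = 1179; mod 256 = 155 → 9b.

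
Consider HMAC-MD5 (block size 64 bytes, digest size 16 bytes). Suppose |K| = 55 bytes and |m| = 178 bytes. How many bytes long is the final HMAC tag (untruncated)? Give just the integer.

16

The tag is one MD5 digest: 16 bytes.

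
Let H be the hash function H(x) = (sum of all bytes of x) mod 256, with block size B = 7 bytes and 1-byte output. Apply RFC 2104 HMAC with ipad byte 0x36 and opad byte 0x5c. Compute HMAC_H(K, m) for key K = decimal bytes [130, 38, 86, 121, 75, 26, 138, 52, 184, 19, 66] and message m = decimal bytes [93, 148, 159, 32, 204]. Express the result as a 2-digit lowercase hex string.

74

Key decimal bytes [130, 38, 86, 121, 75, 26, 138, 52, 184, 19, 66] = 82 26 56 79 4b 1a 8a 34 b8 13 42 is 11 bytes > B = 7, so hash it first: H(key) = a7, then zero-pad to 7 bytes: K' = a7 00 00 00 00 00 00.
K' ⊕ ipad = 91 36 36 36 36 36 36.  K' ⊕ opad = fb 5c 5c 5c 5c 5c 5c.
Inner input = (K'⊕ipad) ∥ m = 91 36 36 36 36 36 36 ∥ 5d 94 9f 20 cc.
Inner hash: sum = 145+54+54+54+54+54+54+93+148+159+32+204 = 1105; mod 256 = 81 → 51.
Outer input = (K'⊕opad) ∥ inner = fb 5c 5c 5c 5c 5c 5c ∥ 51.
Outer hash (tag): sum = 251+92+92+92+92+92+92+81 = 884; mod 256 = 116 → 74.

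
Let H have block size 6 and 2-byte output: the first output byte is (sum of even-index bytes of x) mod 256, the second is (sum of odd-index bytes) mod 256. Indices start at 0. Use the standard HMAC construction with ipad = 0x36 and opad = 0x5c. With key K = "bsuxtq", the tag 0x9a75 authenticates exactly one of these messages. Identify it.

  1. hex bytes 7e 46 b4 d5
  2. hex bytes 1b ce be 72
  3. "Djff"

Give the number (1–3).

1

Key "bsuxtq" = 62 73 75 78 74 71 is exactly B = 6 bytes: K' = 62 73 75 78 74 71.
K' ⊕ ipad = 54 45 43 4e 42 47; K' ⊕ opad = 3e 2f 29 24 28 2d.
m1: inner = H(54 45 43 4e 42 47 7e 46 b4 d5) = 0b f5; tag = H(3e 2f 29 24 28 2d 0b f5) = 9a75 ← matches
m2: inner = H(54 45 43 4e 42 47 1b ce be 72) = b2 1a; tag = H(3e 2f 29 24 28 2d b2 1a) = 419a
m3: inner = H(54 45 43 4e 42 47 44 6a 66 66) = 83 aa; tag = H(3e 2f 29 24 28 2d 83 aa) = 122a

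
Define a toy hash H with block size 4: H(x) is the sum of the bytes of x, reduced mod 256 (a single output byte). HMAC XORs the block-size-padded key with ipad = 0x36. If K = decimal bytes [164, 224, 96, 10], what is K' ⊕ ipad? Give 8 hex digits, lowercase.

92d6563c

Key decimal bytes [164, 224, 96, 10] = a4 e0 60 0a is exactly B = 4 bytes: K' = a4 e0 60 0a.
XOR each byte with 0x36: a4⊕36=92, e0⊕36=d6, 60⊕36=56, 0a⊕36=3c.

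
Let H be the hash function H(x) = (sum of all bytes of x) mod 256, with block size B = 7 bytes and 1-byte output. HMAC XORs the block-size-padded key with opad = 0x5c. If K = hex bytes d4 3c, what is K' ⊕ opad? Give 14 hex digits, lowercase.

88605c5c5c5c5c

Key hex bytes d4 3c is 2 bytes ≤ B = 7; zero-pad to 7 bytes: K' = d4 3c 00 00 00 00 00.
XOR each byte with 0x5c: d4⊕5c=88, 3c⊕5c=60, 00⊕5c=5c, 00⊕5c=5c, 00⊕5c=5c, 00⊕5c=5c, 00⊕5c=5c.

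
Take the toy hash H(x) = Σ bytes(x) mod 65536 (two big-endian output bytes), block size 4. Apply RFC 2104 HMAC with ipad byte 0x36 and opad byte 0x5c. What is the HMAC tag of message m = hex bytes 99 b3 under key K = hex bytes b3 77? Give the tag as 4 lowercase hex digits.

0252

Key hex bytes b3 77 is 2 bytes ≤ B = 4; zero-pad to 4 bytes: K' = b3 77 00 00.
K' ⊕ ipad = 85 41 36 36.  K' ⊕ opad = ef 2b 5c 5c.
Inner input = (K'⊕ipad) ∥ m = 85 41 36 36 ∥ 99 b3.
Inner hash: sum = 133+65+54+54+153+179 = 638 → 02 7e.
Outer input = (K'⊕opad) ∥ inner = ef 2b 5c 5c ∥ 02 7e.
Outer hash (tag): sum = 239+43+92+92+2+126 = 594 → 02 52.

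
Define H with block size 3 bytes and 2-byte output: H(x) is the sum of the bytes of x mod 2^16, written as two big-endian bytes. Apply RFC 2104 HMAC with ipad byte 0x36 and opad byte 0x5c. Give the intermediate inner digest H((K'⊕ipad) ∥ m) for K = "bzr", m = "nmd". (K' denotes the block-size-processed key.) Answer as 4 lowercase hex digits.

Key "bzr" = 62 7a 72 is exactly B = 3 bytes: K' = 62 7a 72.
K' ⊕ ipad = 54 4c 44.
Inner input = 54 4c 44 ∥ 6e 6d 64.
Inner hash: sum = 84+76+68+110+109+100 = 547 → 02 23.

0223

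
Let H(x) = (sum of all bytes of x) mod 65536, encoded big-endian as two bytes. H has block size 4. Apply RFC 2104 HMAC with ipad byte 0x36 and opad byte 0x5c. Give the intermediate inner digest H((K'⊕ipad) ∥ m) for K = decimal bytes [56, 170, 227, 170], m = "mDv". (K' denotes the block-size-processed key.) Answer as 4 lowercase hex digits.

0342

Key decimal bytes [56, 170, 227, 170] = 38 aa e3 aa is exactly B = 4 bytes: K' = 38 aa e3 aa.
K' ⊕ ipad = 0e 9c d5 9c.
Inner input = 0e 9c d5 9c ∥ 6d 44 76.
Inner hash: sum = 14+156+213+156+109+68+118 = 834 → 03 42.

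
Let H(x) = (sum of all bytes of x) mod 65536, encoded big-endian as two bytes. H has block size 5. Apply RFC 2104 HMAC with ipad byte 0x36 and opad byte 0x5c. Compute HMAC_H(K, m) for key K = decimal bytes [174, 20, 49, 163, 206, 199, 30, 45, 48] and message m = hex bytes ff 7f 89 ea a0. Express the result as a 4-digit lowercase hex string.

0369

Key decimal bytes [174, 20, 49, 163, 206, 199, 30, 45, 48] = ae 14 31 a3 ce c7 1e 2d 30 is 9 bytes > B = 5, so hash it first: H(key) = 03 a6, then zero-pad to 5 bytes: K' = 03 a6 00 00 00.
K' ⊕ ipad = 35 90 36 36 36.  K' ⊕ opad = 5f fa 5c 5c 5c.
Inner input = (K'⊕ipad) ∥ m = 35 90 36 36 36 ∥ ff 7f 89 ea a0.
Inner hash: sum = 53+144+54+54+54+255+127+137+234+160 = 1272 → 04 f8.
Outer input = (K'⊕opad) ∥ inner = 5f fa 5c 5c 5c ∥ 04 f8.
Outer hash (tag): sum = 95+250+92+92+92+4+248 = 873 → 03 69.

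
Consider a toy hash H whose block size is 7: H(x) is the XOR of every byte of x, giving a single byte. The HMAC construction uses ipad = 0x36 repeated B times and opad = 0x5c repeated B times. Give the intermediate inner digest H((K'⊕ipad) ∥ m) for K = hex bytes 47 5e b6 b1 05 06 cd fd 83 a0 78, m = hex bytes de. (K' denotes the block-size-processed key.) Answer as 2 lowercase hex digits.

Key hex bytes 47 5e b6 b1 05 06 cd fd 83 a0 78 is 11 bytes > B = 7, so hash it first: H(key) = 76, then zero-pad to 7 bytes: K' = 76 00 00 00 00 00 00.
K' ⊕ ipad = 40 36 36 36 36 36 36.
Inner input = 40 36 36 36 36 36 36 ∥ de.
Inner hash: XOR 40⊕36⊕36⊕36⊕36⊕36⊕36⊕de = 9e.

9e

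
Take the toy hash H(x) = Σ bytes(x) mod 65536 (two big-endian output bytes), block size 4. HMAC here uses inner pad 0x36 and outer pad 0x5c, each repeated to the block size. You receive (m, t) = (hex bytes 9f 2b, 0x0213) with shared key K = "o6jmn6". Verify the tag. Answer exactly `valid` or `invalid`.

Key "o6jmn6" = 6f 36 6a 6d 6e 36 is 6 bytes > B = 4, so hash it first: H(key) = 02 20, then zero-pad to 4 bytes: K' = 02 20 00 00.
K' ⊕ ipad = 34 16 36 36; K' ⊕ opad = 5e 7c 5c 5c.
Inner hash: sum = 52+22+54+54+159+43 = 384 → 01 80.
Outer hash (recomputed tag): sum = 94+124+92+92+1+128 = 531 → 02 13.
Recomputed tag = 0213; claimed = 0213 → match.

valid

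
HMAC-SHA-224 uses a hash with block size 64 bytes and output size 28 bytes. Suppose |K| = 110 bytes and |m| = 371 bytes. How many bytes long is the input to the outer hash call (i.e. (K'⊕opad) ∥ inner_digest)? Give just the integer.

92

Key is 110 > 64 bytes, so it is hashed to 28 bytes then zero-padded to 64: |K'| = 64.
Outer input = (K'⊕opad) ∥ H(inner) → 64 + 28 = 92 bytes.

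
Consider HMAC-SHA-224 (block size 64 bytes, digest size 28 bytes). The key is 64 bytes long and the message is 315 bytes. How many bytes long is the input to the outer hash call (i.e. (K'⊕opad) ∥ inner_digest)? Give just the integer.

Key is 64 ≤ 64 bytes, zero-padded: |K'| = 64.
Outer input = (K'⊕opad) ∥ H(inner) → 64 + 28 = 92 bytes.

92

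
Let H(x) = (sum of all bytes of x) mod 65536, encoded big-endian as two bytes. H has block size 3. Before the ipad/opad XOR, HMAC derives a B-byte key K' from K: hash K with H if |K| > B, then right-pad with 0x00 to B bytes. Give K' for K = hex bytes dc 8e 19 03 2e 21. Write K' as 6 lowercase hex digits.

01d500

|K| = 6 > B = 3, so first hash the key.
H(K): sum = 220+142+25+3+46+33 = 469 → 01 d5.
Zero-pad H(K) = 01 d5 to 3 bytes: K' = 01 d5 00.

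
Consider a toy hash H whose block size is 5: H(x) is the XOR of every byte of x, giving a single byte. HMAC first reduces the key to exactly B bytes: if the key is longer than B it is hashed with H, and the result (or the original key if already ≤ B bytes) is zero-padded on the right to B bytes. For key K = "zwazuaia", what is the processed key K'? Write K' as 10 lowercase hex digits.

0a00000000

|K| = 8 > B = 5, so first hash the key.
H(K): XOR 7a⊕77⊕61⊕7a⊕75⊕61⊕69⊕61 = 0a.
Zero-pad H(K) = 0a to 5 bytes: K' = 0a 00 00 00 00.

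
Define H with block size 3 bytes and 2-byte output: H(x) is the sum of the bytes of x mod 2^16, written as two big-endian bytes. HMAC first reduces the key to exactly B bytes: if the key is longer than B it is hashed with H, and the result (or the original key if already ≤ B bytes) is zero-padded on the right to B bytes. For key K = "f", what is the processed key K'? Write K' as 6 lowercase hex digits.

660000

Key "f" = 66 is 1 byte ≤ B = 3; zero-pad to 3 bytes: K' = 66 00 00.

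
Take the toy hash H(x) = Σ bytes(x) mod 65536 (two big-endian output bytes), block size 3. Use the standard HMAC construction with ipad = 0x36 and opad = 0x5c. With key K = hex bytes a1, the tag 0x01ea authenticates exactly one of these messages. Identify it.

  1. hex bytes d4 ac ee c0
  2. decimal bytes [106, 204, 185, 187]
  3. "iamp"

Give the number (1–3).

1

Key hex bytes a1 is 1 byte ≤ B = 3; zero-pad to 3 bytes: K' = a1 00 00.
K' ⊕ ipad = 97 36 36; K' ⊕ opad = fd 5c 5c.
m1: inner = H(97 36 36 d4 ac ee c0) = 04 31; tag = H(fd 5c 5c 04 31) = 01ea ← matches
m2: inner = H(97 36 36 6a cc b9 bb) = 03 ad; tag = H(fd 5c 5c 03 ad) = 0265
m3: inner = H(97 36 36 69 61 6d 70) = 02 aa; tag = H(fd 5c 5c 02 aa) = 0261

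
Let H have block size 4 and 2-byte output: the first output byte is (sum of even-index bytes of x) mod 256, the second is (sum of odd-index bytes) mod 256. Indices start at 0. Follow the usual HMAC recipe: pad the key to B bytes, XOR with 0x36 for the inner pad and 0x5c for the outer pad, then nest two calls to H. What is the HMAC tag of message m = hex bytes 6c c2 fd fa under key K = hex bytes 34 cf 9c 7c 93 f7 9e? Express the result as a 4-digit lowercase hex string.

8fe0

Key hex bytes 34 cf 9c 7c 93 f7 9e is 7 bytes > B = 4, so hash it first: H(key) = 01 42, then zero-pad to 4 bytes: K' = 01 42 00 00.
K' ⊕ ipad = 37 74 36 36.  K' ⊕ opad = 5d 1e 5c 5c.
Inner input = (K'⊕ipad) ∥ m = 37 74 36 36 ∥ 6c c2 fd fa.
Inner hash: even-index sum = 470 mod 256 = 214; odd-index sum = 614 mod 256 = 102 → d6 66.
Outer input = (K'⊕opad) ∥ inner = 5d 1e 5c 5c ∥ d6 66.
Outer hash (tag): even-index sum = 399 mod 256 = 143; odd-index sum = 224 mod 256 = 224 → 8f e0.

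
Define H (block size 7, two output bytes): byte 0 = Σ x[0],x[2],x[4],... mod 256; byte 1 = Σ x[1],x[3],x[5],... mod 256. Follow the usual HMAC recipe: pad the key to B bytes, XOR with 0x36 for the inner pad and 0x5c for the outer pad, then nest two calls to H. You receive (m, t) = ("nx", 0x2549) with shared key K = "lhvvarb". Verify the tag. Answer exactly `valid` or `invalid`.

Key "lhvvarb" = 6c 68 76 76 61 72 62 is exactly B = 7 bytes: K' = 6c 68 76 76 61 72 62.
K' ⊕ ipad = 5a 5e 40 40 57 44 54; K' ⊕ opad = 30 34 2a 2a 3d 2e 3e.
Inner hash: even-index sum = 445 mod 256 = 189; odd-index sum = 336 mod 256 = 80 → bd 50.
Outer hash (recomputed tag): even-index sum = 293 mod 256 = 37; odd-index sum = 329 mod 256 = 73 → 25 49.
Recomputed tag = 2549; claimed = 2549 → match.

valid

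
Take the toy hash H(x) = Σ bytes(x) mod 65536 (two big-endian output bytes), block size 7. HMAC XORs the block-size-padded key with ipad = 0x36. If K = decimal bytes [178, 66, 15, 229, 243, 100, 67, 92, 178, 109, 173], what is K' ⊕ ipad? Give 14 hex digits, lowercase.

Key decimal bytes [178, 66, 15, 229, 243, 100, 67, 92, 178, 109, 173] = b2 42 0f e5 f3 64 43 5c b2 6d ad is 11 bytes > B = 7, so hash it first: H(key) = 05 aa, then zero-pad to 7 bytes: K' = 05 aa 00 00 00 00 00.
XOR each byte with 0x36: 05⊕36=33, aa⊕36=9c, 00⊕36=36, 00⊕36=36, 00⊕36=36, 00⊕36=36, 00⊕36=36.

339c3636363636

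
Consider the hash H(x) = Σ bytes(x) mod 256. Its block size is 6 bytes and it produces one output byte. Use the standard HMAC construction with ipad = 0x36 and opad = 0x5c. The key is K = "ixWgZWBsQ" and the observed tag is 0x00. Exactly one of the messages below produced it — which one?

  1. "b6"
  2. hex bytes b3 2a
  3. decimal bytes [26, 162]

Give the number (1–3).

Key "ixWgZWBsQ" = 69 78 57 67 5a 57 42 73 51 is 9 bytes > B = 6, so hash it first: H(key) = 56, then zero-pad to 6 bytes: K' = 56 00 00 00 00 00.
K' ⊕ ipad = 60 36 36 36 36 36; K' ⊕ opad = 0a 5c 5c 5c 5c 5c.
m1: inner = H(60 36 36 36 36 36 62 36) = 06; tag = H(0a 5c 5c 5c 5c 5c 06) = dc
m2: inner = H(60 36 36 36 36 36 b3 2a) = 4b; tag = H(0a 5c 5c 5c 5c 5c 4b) = 21
m3: inner = H(60 36 36 36 36 36 1a a2) = 2a; tag = H(0a 5c 5c 5c 5c 5c 2a) = 00 ← matches

3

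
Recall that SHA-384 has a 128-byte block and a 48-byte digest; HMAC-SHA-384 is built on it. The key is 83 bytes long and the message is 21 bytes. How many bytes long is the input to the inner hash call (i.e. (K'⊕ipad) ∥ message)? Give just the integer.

149

Key is 83 ≤ 128 bytes, zero-padded: |K'| = 128.
Inner input = (K'⊕ipad) ∥ m → 128 + 21 = 149 bytes.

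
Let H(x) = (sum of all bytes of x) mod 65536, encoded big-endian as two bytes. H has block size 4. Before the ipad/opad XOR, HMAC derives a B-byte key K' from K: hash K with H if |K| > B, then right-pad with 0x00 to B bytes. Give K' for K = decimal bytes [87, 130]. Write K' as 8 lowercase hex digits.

57820000

Key decimal bytes [87, 130] = 57 82 is 2 bytes ≤ B = 4; zero-pad to 4 bytes: K' = 57 82 00 00.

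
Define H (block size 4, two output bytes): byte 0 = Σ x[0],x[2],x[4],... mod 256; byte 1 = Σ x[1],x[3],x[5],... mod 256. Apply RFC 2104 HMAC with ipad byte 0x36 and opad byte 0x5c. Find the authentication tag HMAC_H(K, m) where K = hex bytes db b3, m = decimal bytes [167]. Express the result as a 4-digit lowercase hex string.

ad06

Key hex bytes db b3 is 2 bytes ≤ B = 4; zero-pad to 4 bytes: K' = db b3 00 00.
K' ⊕ ipad = ed 85 36 36.  K' ⊕ opad = 87 ef 5c 5c.
Inner input = (K'⊕ipad) ∥ m = ed 85 36 36 ∥ a7.
Inner hash: even-index sum = 458 mod 256 = 202; odd-index sum = 187 mod 256 = 187 → ca bb.
Outer input = (K'⊕opad) ∥ inner = 87 ef 5c 5c ∥ ca bb.
Outer hash (tag): even-index sum = 429 mod 256 = 173; odd-index sum = 518 mod 256 = 6 → ad 06.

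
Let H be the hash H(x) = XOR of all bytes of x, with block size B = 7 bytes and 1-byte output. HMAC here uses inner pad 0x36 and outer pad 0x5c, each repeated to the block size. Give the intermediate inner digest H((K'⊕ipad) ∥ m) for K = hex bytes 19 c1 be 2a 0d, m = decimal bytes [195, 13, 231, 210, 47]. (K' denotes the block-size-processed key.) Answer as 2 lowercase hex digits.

a3

Key hex bytes 19 c1 be 2a 0d is 5 bytes ≤ B = 7; zero-pad to 7 bytes: K' = 19 c1 be 2a 0d 00 00.
K' ⊕ ipad = 2f f7 88 1c 3b 36 36.
Inner input = 2f f7 88 1c 3b 36 36 ∥ c3 0d e7 d2 2f.
Inner hash: XOR 2f⊕f7⊕88⊕1c⊕3b⊕36⊕36⊕c3⊕0d⊕e7⊕d2⊕2f = a3.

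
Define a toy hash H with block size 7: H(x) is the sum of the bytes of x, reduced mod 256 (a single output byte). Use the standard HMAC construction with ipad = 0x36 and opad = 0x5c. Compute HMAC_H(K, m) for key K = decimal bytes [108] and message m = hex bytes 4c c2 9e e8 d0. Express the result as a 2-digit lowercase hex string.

Key decimal bytes [108] = 6c is 1 byte ≤ B = 7; zero-pad to 7 bytes: K' = 6c 00 00 00 00 00 00.
K' ⊕ ipad = 5a 36 36 36 36 36 36.  K' ⊕ opad = 30 5c 5c 5c 5c 5c 5c.
Inner input = (K'⊕ipad) ∥ m = 5a 36 36 36 36 36 36 ∥ 4c c2 9e e8 d0.
Inner hash: sum = 90+54+54+54+54+54+54+76+194+158+232+208 = 1282; mod 256 = 2 → 02.
Outer input = (K'⊕opad) ∥ inner = 30 5c 5c 5c 5c 5c 5c ∥ 02.
Outer hash (tag): sum = 48+92+92+92+92+92+92+2 = 602; mod 256 = 90 → 5a.

5a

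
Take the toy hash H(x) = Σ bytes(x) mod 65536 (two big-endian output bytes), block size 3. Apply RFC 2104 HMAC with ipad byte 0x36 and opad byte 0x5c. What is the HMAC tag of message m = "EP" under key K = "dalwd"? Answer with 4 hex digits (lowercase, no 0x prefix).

Key "dalwd" = 64 61 6c 77 64 is 5 bytes > B = 3, so hash it first: H(key) = 02 0c, then zero-pad to 3 bytes: K' = 02 0c 00.
K' ⊕ ipad = 34 3a 36.  K' ⊕ opad = 5e 50 5c.
Inner input = (K'⊕ipad) ∥ m = 34 3a 36 ∥ 45 50.
Inner hash: sum = 52+58+54+69+80 = 313 → 01 39.
Outer input = (K'⊕opad) ∥ inner = 5e 50 5c ∥ 01 39.
Outer hash (tag): sum = 94+80+92+1+57 = 324 → 01 44.

0144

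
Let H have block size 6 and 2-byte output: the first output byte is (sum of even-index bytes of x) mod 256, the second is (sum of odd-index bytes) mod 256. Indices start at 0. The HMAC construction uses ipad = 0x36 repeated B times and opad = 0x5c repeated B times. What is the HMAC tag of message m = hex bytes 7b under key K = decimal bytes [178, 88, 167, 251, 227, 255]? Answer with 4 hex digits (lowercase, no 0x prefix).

Key decimal bytes [178, 88, 167, 251, 227, 255] = b2 58 a7 fb e3 ff is exactly B = 6 bytes: K' = b2 58 a7 fb e3 ff.
K' ⊕ ipad = 84 6e 91 cd d5 c9.  K' ⊕ opad = ee 04 fb a7 bf a3.
Inner input = (K'⊕ipad) ∥ m = 84 6e 91 cd d5 c9 ∥ 7b.
Inner hash: even-index sum = 613 mod 256 = 101; odd-index sum = 516 mod 256 = 4 → 65 04.
Outer input = (K'⊕opad) ∥ inner = ee 04 fb a7 bf a3 ∥ 65 04.
Outer hash (tag): even-index sum = 781 mod 256 = 13; odd-index sum = 338 mod 256 = 82 → 0d 52.

0d52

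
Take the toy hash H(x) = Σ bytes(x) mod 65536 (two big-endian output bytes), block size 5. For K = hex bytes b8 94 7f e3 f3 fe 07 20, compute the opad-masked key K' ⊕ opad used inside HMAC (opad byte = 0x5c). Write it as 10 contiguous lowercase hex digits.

Key hex bytes b8 94 7f e3 f3 fe 07 20 is 8 bytes > B = 5, so hash it first: H(key) = 04 c6, then zero-pad to 5 bytes: K' = 04 c6 00 00 00.
XOR each byte with 0x5c: 04⊕5c=58, c6⊕5c=9a, 00⊕5c=5c, 00⊕5c=5c, 00⊕5c=5c.

589a5c5c5c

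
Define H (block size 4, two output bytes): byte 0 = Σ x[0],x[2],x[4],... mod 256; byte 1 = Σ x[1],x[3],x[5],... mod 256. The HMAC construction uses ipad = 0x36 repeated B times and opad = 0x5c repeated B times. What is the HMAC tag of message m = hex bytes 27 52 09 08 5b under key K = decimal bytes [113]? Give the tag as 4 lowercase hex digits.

Key decimal bytes [113] = 71 is 1 byte ≤ B = 4; zero-pad to 4 bytes: K' = 71 00 00 00.
K' ⊕ ipad = 47 36 36 36.  K' ⊕ opad = 2d 5c 5c 5c.
Inner input = (K'⊕ipad) ∥ m = 47 36 36 36 ∥ 27 52 09 08 5b.
Inner hash: even-index sum = 264 mod 256 = 8; odd-index sum = 198 mod 256 = 198 → 08 c6.
Outer input = (K'⊕opad) ∥ inner = 2d 5c 5c 5c ∥ 08 c6.
Outer hash (tag): even-index sum = 145 mod 256 = 145; odd-index sum = 382 mod 256 = 126 → 91 7e.

917e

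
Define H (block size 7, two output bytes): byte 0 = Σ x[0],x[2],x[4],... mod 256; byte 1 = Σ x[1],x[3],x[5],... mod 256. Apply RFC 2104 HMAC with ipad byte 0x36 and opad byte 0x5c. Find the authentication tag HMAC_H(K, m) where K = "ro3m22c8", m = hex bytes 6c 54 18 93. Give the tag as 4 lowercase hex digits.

Key "ro3m22c8" = 72 6f 33 6d 32 32 63 38 is 8 bytes > B = 7, so hash it first: H(key) = 3a 46, then zero-pad to 7 bytes: K' = 3a 46 00 00 00 00 00.
K' ⊕ ipad = 0c 70 36 36 36 36 36.  K' ⊕ opad = 66 1a 5c 5c 5c 5c 5c.
Inner input = (K'⊕ipad) ∥ m = 0c 70 36 36 36 36 36 ∥ 6c 54 18 93.
Inner hash: even-index sum = 405 mod 256 = 149; odd-index sum = 352 mod 256 = 96 → 95 60.
Outer input = (K'⊕opad) ∥ inner = 66 1a 5c 5c 5c 5c 5c ∥ 95 60.
Outer hash (tag): even-index sum = 474 mod 256 = 218; odd-index sum = 359 mod 256 = 103 → da 67.

da67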